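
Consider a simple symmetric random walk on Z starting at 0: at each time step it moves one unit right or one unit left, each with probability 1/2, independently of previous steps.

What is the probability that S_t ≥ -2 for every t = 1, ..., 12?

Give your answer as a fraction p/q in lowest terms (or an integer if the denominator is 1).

Answer: 627/1024

Derivation:
Let f(t,s) = #length-t paths at position s with S_1..S_t all ≥ -2.
f(t,s) = f(t-1,s-1) + f(t-1,s+1) for s ≥ -2; f(t,s) = 0 for s < -2.
t=0: f(0,0)=1
t=1: f(1,-1)=1 f(1,1)=1
t=2: f(2,-2)=1 f(2,0)=2 f(2,2)=1
t=3: f(3,-1)=3 f(3,1)=3 f(3,3)=1
t=4: f(4,-2)=3 f(4,0)=6 f(4,2)=4 f(4,4)=1
t=5: f(5,-1)=9 f(5,1)=10 f(5,3)=5 f(5,5)=1
t=6: f(6,-2)=9 f(6,0)=19 f(6,2)=15 f(6,4)=6 f(6,6)=1
t=7: f(7,-1)=28 f(7,1)=34 f(7,3)=21 f(7,5)=7 f(7,7)=1
t=8: f(8,-2)=28 f(8,0)=62 f(8,2)=55 f(8,4)=28 f(8,6)=8 f(8,8)=1
t=9: f(9,-1)=90 f(9,1)=117 f(9,3)=83 f(9,5)=36 f(9,7)=9 f(9,9)=1
t=10: f(10,-2)=90 f(10,0)=207 f(10,2)=200 f(10,4)=119 f(10,6)=45 f(10,8)=10 f(10,10)=1
t=11: f(11,-1)=297 f(11,1)=407 f(11,3)=319 f(11,5)=164 f(11,7)=55 f(11,9)=11 f(11,11)=1
t=12: f(12,-2)=297 f(12,0)=704 f(12,2)=726 f(12,4)=483 f(12,6)=219 f(12,8)=66 f(12,10)=12 f(12,12)=1
Σ_s f(12,s) = 2508
P = 2508/4096 = 627/1024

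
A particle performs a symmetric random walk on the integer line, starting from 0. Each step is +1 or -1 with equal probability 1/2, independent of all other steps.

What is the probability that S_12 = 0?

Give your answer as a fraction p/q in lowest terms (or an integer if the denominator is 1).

Answer: 231/1024

Derivation:
To return to 0 after 12 steps: need exactly 6 steps of +1 and 6 of -1.
Favorable paths: C(12,6) = 924
Total paths: 2^12 = 4096
P = 924/4096 = 231/1024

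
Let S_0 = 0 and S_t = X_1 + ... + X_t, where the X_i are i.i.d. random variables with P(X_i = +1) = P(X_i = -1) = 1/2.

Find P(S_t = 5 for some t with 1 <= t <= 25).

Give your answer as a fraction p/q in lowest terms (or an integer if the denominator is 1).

Answer: 342821/1048576

Derivation:
Count via complement. Let g(t,s) = #length-t paths at position s with S_1..S_t all ≠ 5.
g(t,s) = g(t-1,s-1) + g(t-1,s+1) for s ≠ 5; g(t,5) = 0.
t=0: g(0,0)=1
t=1: g(1,-1)=1 g(1,1)=1
t=2: g(2,-2)=1 g(2,0)=2 g(2,2)=1
t=3: g(3,-3)=1 g(3,-1)=3 g(3,1)=3 g(3,3)=1
t=4: g(4,-4)=1 g(4,-2)=4 g(4,0)=6 g(4,2)=4 g(4,4)=1
t=5: g(5,-5)=1 g(5,-3)=5 g(5,-1)=10 g(5,1)=10 g(5,3)=5
t=6: g(6,-6)=1 g(6,-4)=6 g(6,-2)=15 g(6,0)=20 g(6,2)=15 g(6,4)=5
t=7: g(7,-7)=1 g(7,-5)=7 g(7,-3)=21 g(7,-1)=35 g(7,1)=35 g(7,3)=20
t=8: g(8,-8)=1 g(8,-6)=8 g(8,-4)=28 g(8,-2)=56 g(8,0)=70 g(8,2)=55 g(8,4)=20
t=9: g(9,-9)=1 g(9,-7)=9 g(9,-5)=36 g(9,-3)=84 g(9,-1)=126 g(9,1)=125 g(9,3)=75
t=10: g(10,-10)=1 g(10,-8)=10 g(10,-6)=45 g(10,-4)=120 g(10,-2)=210 g(10,0)=251 g(10,2)=200 g(10,4)=75
t=11: g(11,-11)=1 g(11,-9)=11 g(11,-7)=55 g(11,-5)=165 g(11,-3)=330 g(11,-1)=461 g(11,1)=451 g(11,3)=275
t=12: g(12,-12)=1 g(12,-10)=12 g(12,-8)=66 g(12,-6)=220 g(12,-4)=495 g(12,-2)=791 g(12,0)=912 g(12,2)=726 g(12,4)=275
t=13: g(13,-13)=1 g(13,-11)=13 g(13,-9)=78 g(13,-7)=286 g(13,-5)=715 g(13,-3)=1286 g(13,-1)=1703 g(13,1)=1638 g(13,3)=1001
t=14: g(14,-14)=1 g(14,-12)=14 g(14,-10)=91 g(14,-8)=364 g(14,-6)=1001 g(14,-4)=2001 g(14,-2)=2989 g(14,0)=3341 g(14,2)=2639 g(14,4)=1001
t=15: g(15,-15)=1 g(15,-13)=15 g(15,-11)=105 g(15,-9)=455 g(15,-7)=1365 g(15,-5)=3002 g(15,-3)=4990 g(15,-1)=6330 g(15,1)=5980 g(15,3)=3640
t=16: g(16,-16)=1 g(16,-14)=16 g(16,-12)=120 g(16,-10)=560 g(16,-8)=1820 g(16,-6)=4367 g(16,-4)=7992 g(16,-2)=11320 g(16,0)=12310 g(16,2)=9620 g(16,4)=3640
t=17: g(17,-17)=1 g(17,-15)=17 g(17,-13)=136 g(17,-11)=680 g(17,-9)=2380 g(17,-7)=6187 g(17,-5)=12359 g(17,-3)=19312 g(17,-1)=23630 g(17,1)=21930 g(17,3)=13260
t=18: g(18,-18)=1 g(18,-16)=18 g(18,-14)=153 g(18,-12)=816 g(18,-10)=3060 g(18,-8)=8567 g(18,-6)=18546 g(18,-4)=31671 g(18,-2)=42942 g(18,0)=45560 g(18,2)=35190 g(18,4)=13260
t=19: g(19,-19)=1 g(19,-17)=19 g(19,-15)=171 g(19,-13)=969 g(19,-11)=3876 g(19,-9)=11627 g(19,-7)=27113 g(19,-5)=50217 g(19,-3)=74613 g(19,-1)=88502 g(19,1)=80750 g(19,3)=48450
t=20: g(20,-20)=1 g(20,-18)=20 g(20,-16)=190 g(20,-14)=1140 g(20,-12)=4845 g(20,-10)=15503 g(20,-8)=38740 g(20,-6)=77330 g(20,-4)=124830 g(20,-2)=163115 g(20,0)=169252 g(20,2)=129200 g(20,4)=48450
t=21: g(21,-21)=1 g(21,-19)=21 g(21,-17)=210 g(21,-15)=1330 g(21,-13)=5985 g(21,-11)=20348 g(21,-9)=54243 g(21,-7)=116070 g(21,-5)=202160 g(21,-3)=287945 g(21,-1)=332367 g(21,1)=298452 g(21,3)=177650
t=22: g(22,-22)=1 g(22,-20)=22 g(22,-18)=231 g(22,-16)=1540 g(22,-14)=7315 g(22,-12)=26333 g(22,-10)=74591 g(22,-8)=170313 g(22,-6)=318230 g(22,-4)=490105 g(22,-2)=620312 g(22,0)=630819 g(22,2)=476102 g(22,4)=177650
t=23: g(23,-23)=1 g(23,-21)=23 g(23,-19)=253 g(23,-17)=1771 g(23,-15)=8855 g(23,-13)=33648 g(23,-11)=100924 g(23,-9)=244904 g(23,-7)=488543 g(23,-5)=808335 g(23,-3)=1110417 g(23,-1)=1251131 g(23,1)=1106921 g(23,3)=653752
t=24: g(24,-24)=1 g(24,-22)=24 g(24,-20)=276 g(24,-18)=2024 g(24,-16)=10626 g(24,-14)=42503 g(24,-12)=134572 g(24,-10)=345828 g(24,-8)=733447 g(24,-6)=1296878 g(24,-4)=1918752 g(24,-2)=2361548 g(24,0)=2358052 g(24,2)=1760673 g(24,4)=653752
t=25: g(25,-25)=1 g(25,-23)=25 g(25,-21)=300 g(25,-19)=2300 g(25,-17)=12650 g(25,-15)=53129 g(25,-13)=177075 g(25,-11)=480400 g(25,-9)=1079275 g(25,-7)=2030325 g(25,-5)=3215630 g(25,-3)=4280300 g(25,-1)=4719600 g(25,1)=4118725 g(25,3)=2414425
Paths never hitting 5: Σ_s g(25,s) = 22584160
Paths hitting 5: 2^25 - 22584160 = 10970272
P = 10970272/33554432 = 342821/1048576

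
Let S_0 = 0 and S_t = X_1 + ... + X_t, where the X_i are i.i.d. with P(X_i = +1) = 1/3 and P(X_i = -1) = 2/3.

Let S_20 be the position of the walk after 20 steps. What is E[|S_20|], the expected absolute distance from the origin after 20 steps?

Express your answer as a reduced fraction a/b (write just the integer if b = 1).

S_20 takes values m ≡ 0 (mod 2) with |m| ≤ 20; P(S_20=m) = C(20,(20+m)/2) · (1/3)^((20+m)/2) · (2/3)^((20-m)/2).
Distribution: P(S=-20)=1048576/3486784401, P(S=-18)=10485760/3486784401, P(S=-16)=49807360/3486784401, P(S=-14)=49807360/1162261467, P(S=-12)=105840640/1162261467, P(S=-10)=169345024/1162261467, P(S=-8)=211681280/1162261467, P(S=-6)=211681280/1162261467, P(S=-4)=171991040/1162261467, P(S=-2)=343982080/3486784401, P(S=0)=189190144/3486784401, P(S=2)=85995520/3486784401, P(S=4)=10749440/1162261467, P(S=6)=3307520/1162261467, P(S=8)=826880/1162261467, P(S=10)=165376/1162261467, P(S=12)=25840/1162261467, P(S=14)=3040/1162261467, P(S=16)=760/3486784401, P(S=18)=40/3486784401, P(S=20)=1/3486784401
E[|S_20|] = Σ_m |m|·P(S_20=m) = 24018023140/3486784401

Answer: 24018023140/3486784401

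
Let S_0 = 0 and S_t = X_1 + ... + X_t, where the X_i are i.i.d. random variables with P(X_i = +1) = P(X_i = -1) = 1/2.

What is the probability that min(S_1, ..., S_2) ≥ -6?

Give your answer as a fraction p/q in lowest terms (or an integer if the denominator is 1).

Let f(t,s) = #length-t paths at position s with S_1..S_t all ≥ -6.
f(t,s) = f(t-1,s-1) + f(t-1,s+1) for s ≥ -6; f(t,s) = 0 for s < -6.
t=0: f(0,0)=1
t=1: f(1,-1)=1 f(1,1)=1
t=2: f(2,-2)=1 f(2,0)=2 f(2,2)=1
Σ_s f(2,s) = 4
P = 4/4 = 1

Answer: 1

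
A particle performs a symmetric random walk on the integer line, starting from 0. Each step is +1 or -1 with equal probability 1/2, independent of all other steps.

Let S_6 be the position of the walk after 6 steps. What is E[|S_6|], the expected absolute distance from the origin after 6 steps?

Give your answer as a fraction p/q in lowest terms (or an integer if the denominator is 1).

Answer: 15/8

Derivation:
S_6 takes values m ≡ 0 (mod 2) with |m| ≤ 6; P(S_6=m) = C(6,(6+m)/2)/2^6.
Total paths: 2^6 = 64
Distribution: P(S=-6)=1/64, P(S=-4)=6/64, P(S=-2)=15/64, P(S=0)=20/64, P(S=2)=15/64, P(S=4)=6/64, P(S=6)=1/64
E[|S_6|] = Σ_m |m|·P(S_6=m) = 120/64 = 15/8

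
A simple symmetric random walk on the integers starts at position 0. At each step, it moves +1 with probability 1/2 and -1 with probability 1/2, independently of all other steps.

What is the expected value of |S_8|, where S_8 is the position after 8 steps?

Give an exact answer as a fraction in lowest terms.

S_8 takes values m ≡ 0 (mod 2) with |m| ≤ 8; P(S_8=m) = C(8,(8+m)/2)/2^8.
Total paths: 2^8 = 256
Distribution: P(S=-8)=1/256, P(S=-6)=8/256, P(S=-4)=28/256, P(S=-2)=56/256, P(S=0)=70/256, P(S=2)=56/256, P(S=4)=28/256, P(S=6)=8/256, P(S=8)=1/256
E[|S_8|] = Σ_m |m|·P(S_8=m) = 560/256 = 35/16

Answer: 35/16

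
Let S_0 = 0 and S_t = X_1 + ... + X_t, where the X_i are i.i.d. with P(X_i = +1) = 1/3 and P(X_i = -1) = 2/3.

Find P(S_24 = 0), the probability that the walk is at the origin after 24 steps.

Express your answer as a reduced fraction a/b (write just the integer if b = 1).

To be at 0 after 24 steps: need exactly 12 steps of +1 and 12 of -1.
Number of such sequences: C(24,12) = 2704156
Each has probability (1/3)^12 · (2/3)^12 = 4096/282429536481
P = 2704156 · 4096/282429536481 = 11076222976/282429536481

Answer: 11076222976/282429536481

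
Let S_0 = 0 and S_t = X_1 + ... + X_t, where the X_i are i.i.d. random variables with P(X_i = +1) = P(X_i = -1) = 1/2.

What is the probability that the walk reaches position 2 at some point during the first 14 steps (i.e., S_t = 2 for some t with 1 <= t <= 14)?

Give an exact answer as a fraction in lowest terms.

Answer: 9949/16384

Derivation:
Count via complement. Let g(t,s) = #length-t paths at position s with S_1..S_t all ≠ 2.
g(t,s) = g(t-1,s-1) + g(t-1,s+1) for s ≠ 2; g(t,2) = 0.
t=0: g(0,0)=1
t=1: g(1,-1)=1 g(1,1)=1
t=2: g(2,-2)=1 g(2,0)=2
t=3: g(3,-3)=1 g(3,-1)=3 g(3,1)=2
t=4: g(4,-4)=1 g(4,-2)=4 g(4,0)=5
t=5: g(5,-5)=1 g(5,-3)=5 g(5,-1)=9 g(5,1)=5
t=6: g(6,-6)=1 g(6,-4)=6 g(6,-2)=14 g(6,0)=14
t=7: g(7,-7)=1 g(7,-5)=7 g(7,-3)=20 g(7,-1)=28 g(7,1)=14
t=8: g(8,-8)=1 g(8,-6)=8 g(8,-4)=27 g(8,-2)=48 g(8,0)=42
t=9: g(9,-9)=1 g(9,-7)=9 g(9,-5)=35 g(9,-3)=75 g(9,-1)=90 g(9,1)=42
t=10: g(10,-10)=1 g(10,-8)=10 g(10,-6)=44 g(10,-4)=110 g(10,-2)=165 g(10,0)=132
t=11: g(11,-11)=1 g(11,-9)=11 g(11,-7)=54 g(11,-5)=154 g(11,-3)=275 g(11,-1)=297 g(11,1)=132
t=12: g(12,-12)=1 g(12,-10)=12 g(12,-8)=65 g(12,-6)=208 g(12,-4)=429 g(12,-2)=572 g(12,0)=429
t=13: g(13,-13)=1 g(13,-11)=13 g(13,-9)=77 g(13,-7)=273 g(13,-5)=637 g(13,-3)=1001 g(13,-1)=1001 g(13,1)=429
t=14: g(14,-14)=1 g(14,-12)=14 g(14,-10)=90 g(14,-8)=350 g(14,-6)=910 g(14,-4)=1638 g(14,-2)=2002 g(14,0)=1430
Paths never hitting 2: Σ_s g(14,s) = 6435
Paths hitting 2: 2^14 - 6435 = 9949
P = 9949/16384 = 9949/16384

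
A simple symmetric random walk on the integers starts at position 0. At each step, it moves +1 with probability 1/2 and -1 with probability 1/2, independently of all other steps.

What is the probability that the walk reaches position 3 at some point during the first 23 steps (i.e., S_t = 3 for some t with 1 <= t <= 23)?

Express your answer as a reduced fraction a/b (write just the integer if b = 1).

Answer: 2270193/4194304

Derivation:
Count via complement. Let g(t,s) = #length-t paths at position s with S_1..S_t all ≠ 3.
g(t,s) = g(t-1,s-1) + g(t-1,s+1) for s ≠ 3; g(t,3) = 0.
t=0: g(0,0)=1
t=1: g(1,-1)=1 g(1,1)=1
t=2: g(2,-2)=1 g(2,0)=2 g(2,2)=1
t=3: g(3,-3)=1 g(3,-1)=3 g(3,1)=3
t=4: g(4,-4)=1 g(4,-2)=4 g(4,0)=6 g(4,2)=3
t=5: g(5,-5)=1 g(5,-3)=5 g(5,-1)=10 g(5,1)=9
t=6: g(6,-6)=1 g(6,-4)=6 g(6,-2)=15 g(6,0)=19 g(6,2)=9
t=7: g(7,-7)=1 g(7,-5)=7 g(7,-3)=21 g(7,-1)=34 g(7,1)=28
t=8: g(8,-8)=1 g(8,-6)=8 g(8,-4)=28 g(8,-2)=55 g(8,0)=62 g(8,2)=28
t=9: g(9,-9)=1 g(9,-7)=9 g(9,-5)=36 g(9,-3)=83 g(9,-1)=117 g(9,1)=90
t=10: g(10,-10)=1 g(10,-8)=10 g(10,-6)=45 g(10,-4)=119 g(10,-2)=200 g(10,0)=207 g(10,2)=90
t=11: g(11,-11)=1 g(11,-9)=11 g(11,-7)=55 g(11,-5)=164 g(11,-3)=319 g(11,-1)=407 g(11,1)=297
t=12: g(12,-12)=1 g(12,-10)=12 g(12,-8)=66 g(12,-6)=219 g(12,-4)=483 g(12,-2)=726 g(12,0)=704 g(12,2)=297
t=13: g(13,-13)=1 g(13,-11)=13 g(13,-9)=78 g(13,-7)=285 g(13,-5)=702 g(13,-3)=1209 g(13,-1)=1430 g(13,1)=1001
t=14: g(14,-14)=1 g(14,-12)=14 g(14,-10)=91 g(14,-8)=363 g(14,-6)=987 g(14,-4)=1911 g(14,-2)=2639 g(14,0)=2431 g(14,2)=1001
t=15: g(15,-15)=1 g(15,-13)=15 g(15,-11)=105 g(15,-9)=454 g(15,-7)=1350 g(15,-5)=2898 g(15,-3)=4550 g(15,-1)=5070 g(15,1)=3432
t=16: g(16,-16)=1 g(16,-14)=16 g(16,-12)=120 g(16,-10)=559 g(16,-8)=1804 g(16,-6)=4248 g(16,-4)=7448 g(16,-2)=9620 g(16,0)=8502 g(16,2)=3432
t=17: g(17,-17)=1 g(17,-15)=17 g(17,-13)=136 g(17,-11)=679 g(17,-9)=2363 g(17,-7)=6052 g(17,-5)=11696 g(17,-3)=17068 g(17,-1)=18122 g(17,1)=11934
t=18: g(18,-18)=1 g(18,-16)=18 g(18,-14)=153 g(18,-12)=815 g(18,-10)=3042 g(18,-8)=8415 g(18,-6)=17748 g(18,-4)=28764 g(18,-2)=35190 g(18,0)=30056 g(18,2)=11934
t=19: g(19,-19)=1 g(19,-17)=19 g(19,-15)=171 g(19,-13)=968 g(19,-11)=3857 g(19,-9)=11457 g(19,-7)=26163 g(19,-5)=46512 g(19,-3)=63954 g(19,-1)=65246 g(19,1)=41990
t=20: g(20,-20)=1 g(20,-18)=20 g(20,-16)=190 g(20,-14)=1139 g(20,-12)=4825 g(20,-10)=15314 g(20,-8)=37620 g(20,-6)=72675 g(20,-4)=110466 g(20,-2)=129200 g(20,0)=107236 g(20,2)=41990
t=21: g(21,-21)=1 g(21,-19)=21 g(21,-17)=210 g(21,-15)=1329 g(21,-13)=5964 g(21,-11)=20139 g(21,-9)=52934 g(21,-7)=110295 g(21,-5)=183141 g(21,-3)=239666 g(21,-1)=236436 g(21,1)=149226
t=22: g(22,-22)=1 g(22,-20)=22 g(22,-18)=231 g(22,-16)=1539 g(22,-14)=7293 g(22,-12)=26103 g(22,-10)=73073 g(22,-8)=163229 g(22,-6)=293436 g(22,-4)=422807 g(22,-2)=476102 g(22,0)=385662 g(22,2)=149226
t=23: g(23,-23)=1 g(23,-21)=23 g(23,-19)=253 g(23,-17)=1770 g(23,-15)=8832 g(23,-13)=33396 g(23,-11)=99176 g(23,-9)=236302 g(23,-7)=456665 g(23,-5)=716243 g(23,-3)=898909 g(23,-1)=861764 g(23,1)=534888
Paths never hitting 3: Σ_s g(23,s) = 3848222
Paths hitting 3: 2^23 - 3848222 = 4540386
P = 4540386/8388608 = 2270193/4194304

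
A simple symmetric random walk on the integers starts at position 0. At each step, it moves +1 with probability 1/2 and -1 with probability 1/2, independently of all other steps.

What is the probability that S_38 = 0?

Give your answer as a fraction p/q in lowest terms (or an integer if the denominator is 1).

To return to 0 after 38 steps: need exactly 19 steps of +1 and 19 of -1.
Favorable paths: C(38,19) = 35345263800
Total paths: 2^38 = 274877906944
P = 35345263800/274877906944 = 4418157975/34359738368

Answer: 4418157975/34359738368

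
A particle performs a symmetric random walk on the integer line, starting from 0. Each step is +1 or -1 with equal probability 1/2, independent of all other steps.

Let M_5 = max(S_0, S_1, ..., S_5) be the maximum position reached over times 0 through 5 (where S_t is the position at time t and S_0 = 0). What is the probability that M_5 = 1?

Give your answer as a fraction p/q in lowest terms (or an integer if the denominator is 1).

Let M_5 = max(S_0,...,S_5). Use the reflection principle: for j ≥ 1, #{paths with M_5 ≥ j} = #{S_5 ≥ j} + #{S_5 ≥ j+1}.
By reflection, #{M_5 ≥ 1} = #{S_5 ≥ 1} + #{S_5 ≥ 2} = 16 + 6 = 22.
#{M_5 ≥ 2} = #{S_5 ≥ 2} + #{S_5 ≥ 3} = 6 + 6 = 12.
#{M_5 = 1} = 22 - 12 = 10.
P(M_5 = 1) = 10/32 = 5/16

Answer: 5/16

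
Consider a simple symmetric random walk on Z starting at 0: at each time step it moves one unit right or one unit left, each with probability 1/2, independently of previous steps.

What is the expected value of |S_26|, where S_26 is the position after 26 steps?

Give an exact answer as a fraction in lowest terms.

S_26 takes values m ≡ 0 (mod 2) with |m| ≤ 26; P(S_26=m) = C(26,(26+m)/2)/2^26.
Total paths: 2^26 = 67108864
Distribution: P(S=-26)=1/67108864, P(S=-24)=26/67108864, P(S=-22)=325/67108864, P(S=-20)=2600/67108864, P(S=-18)=14950/67108864, P(S=-16)=65780/67108864, P(S=-14)=230230/67108864, P(S=-12)=657800/67108864, P(S=-10)=1562275/67108864, P(S=-8)=3124550/67108864, P(S=-6)=5311735/67108864, P(S=-4)=7726160/67108864, P(S=-2)=9657700/67108864, P(S=0)=10400600/67108864, P(S=2)=9657700/67108864, P(S=4)=7726160/67108864, P(S=6)=5311735/67108864, P(S=8)=3124550/67108864, P(S=10)=1562275/67108864, P(S=12)=657800/67108864, P(S=14)=230230/67108864, P(S=16)=65780/67108864, P(S=18)=14950/67108864, P(S=20)=2600/67108864, P(S=22)=325/67108864, P(S=24)=26/67108864, P(S=26)=1/67108864
E[|S_26|] = Σ_m |m|·P(S_26=m) = 270415600/67108864 = 16900975/4194304

Answer: 16900975/4194304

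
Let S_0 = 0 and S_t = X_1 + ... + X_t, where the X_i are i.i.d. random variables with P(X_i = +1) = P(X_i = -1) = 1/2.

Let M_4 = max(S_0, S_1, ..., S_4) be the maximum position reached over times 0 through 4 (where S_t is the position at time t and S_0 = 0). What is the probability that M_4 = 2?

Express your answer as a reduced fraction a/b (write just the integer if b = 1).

Let M_4 = max(S_0,...,S_4). Use the reflection principle: for j ≥ 1, #{paths with M_4 ≥ j} = #{S_4 ≥ j} + #{S_4 ≥ j+1}.
By reflection, #{M_4 ≥ 2} = #{S_4 ≥ 2} + #{S_4 ≥ 3} = 5 + 1 = 6.
#{M_4 ≥ 3} = #{S_4 ≥ 3} + #{S_4 ≥ 4} = 1 + 1 = 2.
#{M_4 = 2} = 6 - 2 = 4.
P(M_4 = 2) = 4/16 = 1/4

Answer: 1/4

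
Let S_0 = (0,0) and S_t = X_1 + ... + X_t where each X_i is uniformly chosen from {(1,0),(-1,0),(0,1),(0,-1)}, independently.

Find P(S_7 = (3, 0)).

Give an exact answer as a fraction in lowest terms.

Answer: 441/16384

Derivation:
Let h be the number of horizontal steps (so 7-h are vertical). To end at (3,0) need (h+3)/2 right-steps and ((7-h)+0)/2 up-steps.
Sum over h with 3 ≤ h ≤ 7, h ≡ 1 (mod 2), 7-h ≡ 0 (mod 2):
h=3: C(7,3)·C(3,3)·C(4,2) = 35·1·6 = 210
h=5: C(7,5)·C(5,4)·C(2,1) = 21·5·2 = 210
h=7: C(7,7)·C(7,5)·C(0,0) = 1·21·1 = 21
Total favorable: 441
Total paths: 4^7 = 16384
P = 441/16384 = 441/16384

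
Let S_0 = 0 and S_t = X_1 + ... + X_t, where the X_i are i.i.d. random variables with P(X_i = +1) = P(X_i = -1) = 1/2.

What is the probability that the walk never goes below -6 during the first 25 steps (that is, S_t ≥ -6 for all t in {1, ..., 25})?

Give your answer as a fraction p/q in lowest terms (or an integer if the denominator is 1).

Let f(t,s) = #length-t paths at position s with S_1..S_t all ≥ -6.
f(t,s) = f(t-1,s-1) + f(t-1,s+1) for s ≥ -6; f(t,s) = 0 for s < -6.
t=0: f(0,0)=1
t=1: f(1,-1)=1 f(1,1)=1
t=2: f(2,-2)=1 f(2,0)=2 f(2,2)=1
t=3: f(3,-3)=1 f(3,-1)=3 f(3,1)=3 f(3,3)=1
t=4: f(4,-4)=1 f(4,-2)=4 f(4,0)=6 f(4,2)=4 f(4,4)=1
t=5: f(5,-5)=1 f(5,-3)=5 f(5,-1)=10 f(5,1)=10 f(5,3)=5 f(5,5)=1
t=6: f(6,-6)=1 f(6,-4)=6 f(6,-2)=15 f(6,0)=20 f(6,2)=15 f(6,4)=6 f(6,6)=1
t=7: f(7,-5)=7 f(7,-3)=21 f(7,-1)=35 f(7,1)=35 f(7,3)=21 f(7,5)=7 f(7,7)=1
t=8: f(8,-6)=7 f(8,-4)=28 f(8,-2)=56 f(8,0)=70 f(8,2)=56 f(8,4)=28 f(8,6)=8 f(8,8)=1
t=9: f(9,-5)=35 f(9,-3)=84 f(9,-1)=126 f(9,1)=126 f(9,3)=84 f(9,5)=36 f(9,7)=9 f(9,9)=1
t=10: f(10,-6)=35 f(10,-4)=119 f(10,-2)=210 f(10,0)=252 f(10,2)=210 f(10,4)=120 f(10,6)=45 f(10,8)=10 f(10,10)=1
t=11: f(11,-5)=154 f(11,-3)=329 f(11,-1)=462 f(11,1)=462 f(11,3)=330 f(11,5)=165 f(11,7)=55 f(11,9)=11 f(11,11)=1
t=12: f(12,-6)=154 f(12,-4)=483 f(12,-2)=791 f(12,0)=924 f(12,2)=792 f(12,4)=495 f(12,6)=220 f(12,8)=66 f(12,10)=12 f(12,12)=1
t=13: f(13,-5)=637 f(13,-3)=1274 f(13,-1)=1715 f(13,1)=1716 f(13,3)=1287 f(13,5)=715 f(13,7)=286 f(13,9)=78 f(13,11)=13 f(13,13)=1
t=14: f(14,-6)=637 f(14,-4)=1911 f(14,-2)=2989 f(14,0)=3431 f(14,2)=3003 f(14,4)=2002 f(14,6)=1001 f(14,8)=364 f(14,10)=91 f(14,12)=14 f(14,14)=1
t=15: f(15,-5)=2548 f(15,-3)=4900 f(15,-1)=6420 f(15,1)=6434 f(15,3)=5005 f(15,5)=3003 f(15,7)=1365 f(15,9)=455 f(15,11)=105 f(15,13)=15 f(15,15)=1
t=16: f(16,-6)=2548 f(16,-4)=7448 f(16,-2)=11320 f(16,0)=12854 f(16,2)=11439 f(16,4)=8008 f(16,6)=4368 f(16,8)=1820 f(16,10)=560 f(16,12)=120 f(16,14)=16 f(16,16)=1
t=17: f(17,-5)=9996 f(17,-3)=18768 f(17,-1)=24174 f(17,1)=24293 f(17,3)=19447 f(17,5)=12376 f(17,7)=6188 f(17,9)=2380 f(17,11)=680 f(17,13)=136 f(17,15)=17 f(17,17)=1
t=18: f(18,-6)=9996 f(18,-4)=28764 f(18,-2)=42942 f(18,0)=48467 f(18,2)=43740 f(18,4)=31823 f(18,6)=18564 f(18,8)=8568 f(18,10)=3060 f(18,12)=816 f(18,14)=153 f(18,16)=18 f(18,18)=1
t=19: f(19,-5)=38760 f(19,-3)=71706 f(19,-1)=91409 f(19,1)=92207 f(19,3)=75563 f(19,5)=50387 f(19,7)=27132 f(19,9)=11628 f(19,11)=3876 f(19,13)=969 f(19,15)=171 f(19,17)=19 f(19,19)=1
t=20: f(20,-6)=38760 f(20,-4)=110466 f(20,-2)=163115 f(20,0)=183616 f(20,2)=167770 f(20,4)=125950 f(20,6)=77519 f(20,8)=38760 f(20,10)=15504 f(20,12)=4845 f(20,14)=1140 f(20,16)=190 f(20,18)=20 f(20,20)=1
t=21: f(21,-5)=149226 f(21,-3)=273581 f(21,-1)=346731 f(21,1)=351386 f(21,3)=293720 f(21,5)=203469 f(21,7)=116279 f(21,9)=54264 f(21,11)=20349 f(21,13)=5985 f(21,15)=1330 f(21,17)=210 f(21,19)=21 f(21,21)=1
t=22: f(22,-6)=149226 f(22,-4)=422807 f(22,-2)=620312 f(22,0)=698117 f(22,2)=645106 f(22,4)=497189 f(22,6)=319748 f(22,8)=170543 f(22,10)=74613 f(22,12)=26334 f(22,14)=7315 f(22,16)=1540 f(22,18)=231 f(22,20)=22 f(22,22)=1
t=23: f(23,-5)=572033 f(23,-3)=1043119 f(23,-1)=1318429 f(23,1)=1343223 f(23,3)=1142295 f(23,5)=816937 f(23,7)=490291 f(23,9)=245156 f(23,11)=100947 f(23,13)=33649 f(23,15)=8855 f(23,17)=1771 f(23,19)=253 f(23,21)=23 f(23,23)=1
t=24: f(24,-6)=572033 f(24,-4)=1615152 f(24,-2)=2361548 f(24,0)=2661652 f(24,2)=2485518 f(24,4)=1959232 f(24,6)=1307228 f(24,8)=735447 f(24,10)=346103 f(24,12)=134596 f(24,14)=42504 f(24,16)=10626 f(24,18)=2024 f(24,20)=276 f(24,22)=24 f(24,24)=1
t=25: f(25,-5)=2187185 f(25,-3)=3976700 f(25,-1)=5023200 f(25,1)=5147170 f(25,3)=4444750 f(25,5)=3266460 f(25,7)=2042675 f(25,9)=1081550 f(25,11)=480699 f(25,13)=177100 f(25,15)=53130 f(25,17)=12650 f(25,19)=2300 f(25,21)=300 f(25,23)=25 f(25,25)=1
Σ_s f(25,s) = 27895895
P = 27895895/33554432 = 27895895/33554432

Answer: 27895895/33554432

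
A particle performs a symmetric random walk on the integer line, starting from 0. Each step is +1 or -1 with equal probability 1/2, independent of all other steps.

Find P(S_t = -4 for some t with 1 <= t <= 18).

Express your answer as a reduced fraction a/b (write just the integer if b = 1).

Count via complement. Let g(t,s) = #length-t paths at position s with S_1..S_t all ≠ -4.
g(t,s) = g(t-1,s-1) + g(t-1,s+1) for s ≠ -4; g(t,-4) = 0.
t=0: g(0,0)=1
t=1: g(1,-1)=1 g(1,1)=1
t=2: g(2,-2)=1 g(2,0)=2 g(2,2)=1
t=3: g(3,-3)=1 g(3,-1)=3 g(3,1)=3 g(3,3)=1
t=4: g(4,-2)=4 g(4,0)=6 g(4,2)=4 g(4,4)=1
t=5: g(5,-3)=4 g(5,-1)=10 g(5,1)=10 g(5,3)=5 g(5,5)=1
t=6: g(6,-2)=14 g(6,0)=20 g(6,2)=15 g(6,4)=6 g(6,6)=1
t=7: g(7,-3)=14 g(7,-1)=34 g(7,1)=35 g(7,3)=21 g(7,5)=7 g(7,7)=1
t=8: g(8,-2)=48 g(8,0)=69 g(8,2)=56 g(8,4)=28 g(8,6)=8 g(8,8)=1
t=9: g(9,-3)=48 g(9,-1)=117 g(9,1)=125 g(9,3)=84 g(9,5)=36 g(9,7)=9 g(9,9)=1
t=10: g(10,-2)=165 g(10,0)=242 g(10,2)=209 g(10,4)=120 g(10,6)=45 g(10,8)=10 g(10,10)=1
t=11: g(11,-3)=165 g(11,-1)=407 g(11,1)=451 g(11,3)=329 g(11,5)=165 g(11,7)=55 g(11,9)=11 g(11,11)=1
t=12: g(12,-2)=572 g(12,0)=858 g(12,2)=780 g(12,4)=494 g(12,6)=220 g(12,8)=66 g(12,10)=12 g(12,12)=1
t=13: g(13,-3)=572 g(13,-1)=1430 g(13,1)=1638 g(13,3)=1274 g(13,5)=714 g(13,7)=286 g(13,9)=78 g(13,11)=13 g(13,13)=1
t=14: g(14,-2)=2002 g(14,0)=3068 g(14,2)=2912 g(14,4)=1988 g(14,6)=1000 g(14,8)=364 g(14,10)=91 g(14,12)=14 g(14,14)=1
t=15: g(15,-3)=2002 g(15,-1)=5070 g(15,1)=5980 g(15,3)=4900 g(15,5)=2988 g(15,7)=1364 g(15,9)=455 g(15,11)=105 g(15,13)=15 g(15,15)=1
t=16: g(16,-2)=7072 g(16,0)=11050 g(16,2)=10880 g(16,4)=7888 g(16,6)=4352 g(16,8)=1819 g(16,10)=560 g(16,12)=120 g(16,14)=16 g(16,16)=1
t=17: g(17,-3)=7072 g(17,-1)=18122 g(17,1)=21930 g(17,3)=18768 g(17,5)=12240 g(17,7)=6171 g(17,9)=2379 g(17,11)=680 g(17,13)=136 g(17,15)=17 g(17,17)=1
t=18: g(18,-2)=25194 g(18,0)=40052 g(18,2)=40698 g(18,4)=31008 g(18,6)=18411 g(18,8)=8550 g(18,10)=3059 g(18,12)=816 g(18,14)=153 g(18,16)=18 g(18,18)=1
Paths never hitting -4: Σ_s g(18,s) = 167960
Paths hitting -4: 2^18 - 167960 = 94184
P = 94184/262144 = 11773/32768

Answer: 11773/32768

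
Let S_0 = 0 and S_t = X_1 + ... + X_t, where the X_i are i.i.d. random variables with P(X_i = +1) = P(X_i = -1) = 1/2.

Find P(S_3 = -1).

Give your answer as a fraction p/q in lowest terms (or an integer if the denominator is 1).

To reach position -1 after 3 steps: need 1 step of +1 and 2 of -1.
Favorable paths: C(3,1) = 3
Total paths: 2^3 = 8
P = 3/8 = 3/8

Answer: 3/8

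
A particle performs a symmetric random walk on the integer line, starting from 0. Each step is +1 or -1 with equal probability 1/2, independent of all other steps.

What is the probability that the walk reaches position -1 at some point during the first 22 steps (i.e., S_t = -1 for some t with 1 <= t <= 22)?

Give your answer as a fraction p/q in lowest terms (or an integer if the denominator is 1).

Count via complement. Let g(t,s) = #length-t paths at position s with S_1..S_t all ≠ -1.
g(t,s) = g(t-1,s-1) + g(t-1,s+1) for s ≠ -1; g(t,-1) = 0.
t=0: g(0,0)=1
t=1: g(1,1)=1
t=2: g(2,0)=1 g(2,2)=1
t=3: g(3,1)=2 g(3,3)=1
t=4: g(4,0)=2 g(4,2)=3 g(4,4)=1
t=5: g(5,1)=5 g(5,3)=4 g(5,5)=1
t=6: g(6,0)=5 g(6,2)=9 g(6,4)=5 g(6,6)=1
t=7: g(7,1)=14 g(7,3)=14 g(7,5)=6 g(7,7)=1
t=8: g(8,0)=14 g(8,2)=28 g(8,4)=20 g(8,6)=7 g(8,8)=1
t=9: g(9,1)=42 g(9,3)=48 g(9,5)=27 g(9,7)=8 g(9,9)=1
t=10: g(10,0)=42 g(10,2)=90 g(10,4)=75 g(10,6)=35 g(10,8)=9 g(10,10)=1
t=11: g(11,1)=132 g(11,3)=165 g(11,5)=110 g(11,7)=44 g(11,9)=10 g(11,11)=1
t=12: g(12,0)=132 g(12,2)=297 g(12,4)=275 g(12,6)=154 g(12,8)=54 g(12,10)=11 g(12,12)=1
t=13: g(13,1)=429 g(13,3)=572 g(13,5)=429 g(13,7)=208 g(13,9)=65 g(13,11)=12 g(13,13)=1
t=14: g(14,0)=429 g(14,2)=1001 g(14,4)=1001 g(14,6)=637 g(14,8)=273 g(14,10)=77 g(14,12)=13 g(14,14)=1
t=15: g(15,1)=1430 g(15,3)=2002 g(15,5)=1638 g(15,7)=910 g(15,9)=350 g(15,11)=90 g(15,13)=14 g(15,15)=1
t=16: g(16,0)=1430 g(16,2)=3432 g(16,4)=3640 g(16,6)=2548 g(16,8)=1260 g(16,10)=440 g(16,12)=104 g(16,14)=15 g(16,16)=1
t=17: g(17,1)=4862 g(17,3)=7072 g(17,5)=6188 g(17,7)=3808 g(17,9)=1700 g(17,11)=544 g(17,13)=119 g(17,15)=16 g(17,17)=1
t=18: g(18,0)=4862 g(18,2)=11934 g(18,4)=13260 g(18,6)=9996 g(18,8)=5508 g(18,10)=2244 g(18,12)=663 g(18,14)=135 g(18,16)=17 g(18,18)=1
t=19: g(19,1)=16796 g(19,3)=25194 g(19,5)=23256 g(19,7)=15504 g(19,9)=7752 g(19,11)=2907 g(19,13)=798 g(19,15)=152 g(19,17)=18 g(19,19)=1
t=20: g(20,0)=16796 g(20,2)=41990 g(20,4)=48450 g(20,6)=38760 g(20,8)=23256 g(20,10)=10659 g(20,12)=3705 g(20,14)=950 g(20,16)=170 g(20,18)=19 g(20,20)=1
t=21: g(21,1)=58786 g(21,3)=90440 g(21,5)=87210 g(21,7)=62016 g(21,9)=33915 g(21,11)=14364 g(21,13)=4655 g(21,15)=1120 g(21,17)=189 g(21,19)=20 g(21,21)=1
t=22: g(22,0)=58786 g(22,2)=149226 g(22,4)=177650 g(22,6)=149226 g(22,8)=95931 g(22,10)=48279 g(22,12)=19019 g(22,14)=5775 g(22,16)=1309 g(22,18)=209 g(22,20)=21 g(22,22)=1
Paths never hitting -1: Σ_s g(22,s) = 705432
Paths hitting -1: 2^22 - 705432 = 3488872
P = 3488872/4194304 = 436109/524288

Answer: 436109/524288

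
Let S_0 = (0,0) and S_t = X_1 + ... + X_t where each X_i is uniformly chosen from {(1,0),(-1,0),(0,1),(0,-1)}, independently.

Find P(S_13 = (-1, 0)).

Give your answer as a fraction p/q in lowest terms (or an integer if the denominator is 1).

Let h be the number of horizontal steps (so 13-h are vertical). To end at (-1,0) need (h-1)/2 right-steps and ((13-h)+0)/2 up-steps.
Sum over h with 1 ≤ h ≤ 13, h ≡ 1 (mod 2), 13-h ≡ 0 (mod 2):
h=1: C(13,1)·C(1,0)·C(12,6) = 13·1·924 = 12012
h=3: C(13,3)·C(3,1)·C(10,5) = 286·3·252 = 216216
h=5: C(13,5)·C(5,2)·C(8,4) = 1287·10·70 = 900900
h=7: C(13,7)·C(7,3)·C(6,3) = 1716·35·20 = 1201200
h=9: C(13,9)·C(9,4)·C(4,2) = 715·126·6 = 540540
h=11: C(13,11)·C(11,5)·C(2,1) = 78·462·2 = 72072
h=13: C(13,13)·C(13,6)·C(0,0) = 1·1716·1 = 1716
Total favorable: 2944656
Total paths: 4^13 = 67108864
P = 2944656/67108864 = 184041/4194304

Answer: 184041/4194304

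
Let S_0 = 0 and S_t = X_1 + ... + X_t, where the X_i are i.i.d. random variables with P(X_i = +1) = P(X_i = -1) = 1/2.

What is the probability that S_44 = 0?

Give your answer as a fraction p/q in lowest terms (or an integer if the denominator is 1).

To return to 0 after 44 steps: need exactly 22 steps of +1 and 22 of -1.
Favorable paths: C(44,22) = 2104098963720
Total paths: 2^44 = 17592186044416
P = 2104098963720/17592186044416 = 263012370465/2199023255552

Answer: 263012370465/2199023255552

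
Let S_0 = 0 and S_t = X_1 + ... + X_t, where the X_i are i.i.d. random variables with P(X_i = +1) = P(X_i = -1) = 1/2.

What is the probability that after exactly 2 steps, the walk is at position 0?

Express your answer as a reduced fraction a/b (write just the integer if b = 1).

Answer: 1/2

Derivation:
To return to 0 after 2 steps: need exactly 1 step of +1 and 1 of -1.
Favorable paths: C(2,1) = 2
Total paths: 2^2 = 4
P = 2/4 = 1/2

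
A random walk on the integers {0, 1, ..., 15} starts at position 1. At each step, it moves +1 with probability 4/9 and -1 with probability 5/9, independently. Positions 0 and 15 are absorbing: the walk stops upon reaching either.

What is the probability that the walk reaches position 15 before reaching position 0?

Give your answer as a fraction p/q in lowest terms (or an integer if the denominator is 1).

Answer: 268435456/29443836301

Derivation:
Biased walk: p = 4/9, q = 5/9, r = q/p = 5/4
Gambler's ruin: P(hit 15 before 0 | start at 1) = (1 - r^a)/(1 - r^N)
r^1 = 5/4; r^15 = 30517578125/1073741824
P = (1 - 5/4) / (1 - 30517578125/1073741824) = -1/4 / -29443836301/1073741824 = 268435456/29443836301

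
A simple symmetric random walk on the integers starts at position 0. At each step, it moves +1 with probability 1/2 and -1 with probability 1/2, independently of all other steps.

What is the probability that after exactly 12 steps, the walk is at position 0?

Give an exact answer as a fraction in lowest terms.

Answer: 231/1024

Derivation:
To return to 0 after 12 steps: need exactly 6 steps of +1 and 6 of -1.
Favorable paths: C(12,6) = 924
Total paths: 2^12 = 4096
P = 924/4096 = 231/1024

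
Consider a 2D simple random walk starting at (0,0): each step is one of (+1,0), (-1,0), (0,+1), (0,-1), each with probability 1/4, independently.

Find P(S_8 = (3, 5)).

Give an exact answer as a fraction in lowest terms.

Answer: 7/8192

Derivation:
Let h be the number of horizontal steps (so 8-h are vertical). To end at (3,5) need (h+3)/2 right-steps and ((8-h)+5)/2 up-steps.
Sum over h with 3 ≤ h ≤ 3, h ≡ 1 (mod 2), 8-h ≡ 1 (mod 2):
h=3: C(8,3)·C(3,3)·C(5,5) = 56·1·1 = 56
Total favorable: 56
Total paths: 4^8 = 65536
P = 56/65536 = 7/8192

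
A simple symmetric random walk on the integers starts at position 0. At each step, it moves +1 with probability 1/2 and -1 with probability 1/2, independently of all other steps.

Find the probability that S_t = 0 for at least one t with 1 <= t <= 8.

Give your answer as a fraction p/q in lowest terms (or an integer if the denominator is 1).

Answer: 93/128

Derivation:
Count via complement. Let g(t,s) = #length-t paths at position s with S_1..S_t all ≠ 0.
g(t,s) = g(t-1,s-1) + g(t-1,s+1) for s ≠ 0; g(t,0) = 0.
t=0: g(0,0)=1
t=1: g(1,-1)=1 g(1,1)=1
t=2: g(2,-2)=1 g(2,2)=1
t=3: g(3,-3)=1 g(3,-1)=1 g(3,1)=1 g(3,3)=1
t=4: g(4,-4)=1 g(4,-2)=2 g(4,2)=2 g(4,4)=1
t=5: g(5,-5)=1 g(5,-3)=3 g(5,-1)=2 g(5,1)=2 g(5,3)=3 g(5,5)=1
t=6: g(6,-6)=1 g(6,-4)=4 g(6,-2)=5 g(6,2)=5 g(6,4)=4 g(6,6)=1
t=7: g(7,-7)=1 g(7,-5)=5 g(7,-3)=9 g(7,-1)=5 g(7,1)=5 g(7,3)=9 g(7,5)=5 g(7,7)=1
t=8: g(8,-8)=1 g(8,-6)=6 g(8,-4)=14 g(8,-2)=14 g(8,2)=14 g(8,4)=14 g(8,6)=6 g(8,8)=1
Paths never hitting 0: Σ_s g(8,s) = 70
Paths hitting 0: 2^8 - 70 = 186
P = 186/256 = 93/128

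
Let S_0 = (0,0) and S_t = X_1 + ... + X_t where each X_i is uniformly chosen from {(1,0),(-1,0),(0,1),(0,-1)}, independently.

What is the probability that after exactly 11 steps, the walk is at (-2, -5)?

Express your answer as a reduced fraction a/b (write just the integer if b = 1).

Answer: 9075/2097152

Derivation:
Let h be the number of horizontal steps (so 11-h are vertical). To end at (-2,-5) need (h-2)/2 right-steps and ((11-h)-5)/2 up-steps.
Sum over h with 2 ≤ h ≤ 6, h ≡ 0 (mod 2), 11-h ≡ 1 (mod 2):
h=2: C(11,2)·C(2,0)·C(9,2) = 55·1·36 = 1980
h=4: C(11,4)·C(4,1)·C(7,1) = 330·4·7 = 9240
h=6: C(11,6)·C(6,2)·C(5,0) = 462·15·1 = 6930
Total favorable: 18150
Total paths: 4^11 = 4194304
P = 18150/4194304 = 9075/2097152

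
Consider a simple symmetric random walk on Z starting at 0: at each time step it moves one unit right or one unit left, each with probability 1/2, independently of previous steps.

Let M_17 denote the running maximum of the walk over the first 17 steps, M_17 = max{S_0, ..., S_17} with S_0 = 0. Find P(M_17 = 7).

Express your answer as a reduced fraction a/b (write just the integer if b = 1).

Let M_17 = max(S_0,...,S_17). Use the reflection principle: for j ≥ 1, #{paths with M_17 ≥ j} = #{S_17 ≥ j} + #{S_17 ≥ j+1}.
By reflection, #{M_17 ≥ 7} = #{S_17 ≥ 7} + #{S_17 ≥ 8} = 9402 + 3214 = 12616.
#{M_17 ≥ 8} = #{S_17 ≥ 8} + #{S_17 ≥ 9} = 3214 + 3214 = 6428.
#{M_17 = 7} = 12616 - 6428 = 6188.
P(M_17 = 7) = 6188/131072 = 1547/32768

Answer: 1547/32768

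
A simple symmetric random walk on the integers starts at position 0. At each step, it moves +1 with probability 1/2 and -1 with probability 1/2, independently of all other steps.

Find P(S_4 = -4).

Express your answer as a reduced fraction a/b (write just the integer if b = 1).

To reach position -4 after 4 steps: need 0 steps of +1 and 4 of -1.
Favorable paths: C(4,0) = 1
Total paths: 2^4 = 16
P = 1/16 = 1/16

Answer: 1/16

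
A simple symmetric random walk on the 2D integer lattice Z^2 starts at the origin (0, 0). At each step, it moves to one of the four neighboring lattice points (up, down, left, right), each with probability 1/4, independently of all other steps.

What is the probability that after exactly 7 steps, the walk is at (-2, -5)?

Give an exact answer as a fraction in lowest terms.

Answer: 21/16384

Derivation:
Let h be the number of horizontal steps (so 7-h are vertical). To end at (-2,-5) need (h-2)/2 right-steps and ((7-h)-5)/2 up-steps.
Sum over h with 2 ≤ h ≤ 2, h ≡ 0 (mod 2), 7-h ≡ 1 (mod 2):
h=2: C(7,2)·C(2,0)·C(5,0) = 21·1·1 = 21
Total favorable: 21
Total paths: 4^7 = 16384
P = 21/16384 = 21/16384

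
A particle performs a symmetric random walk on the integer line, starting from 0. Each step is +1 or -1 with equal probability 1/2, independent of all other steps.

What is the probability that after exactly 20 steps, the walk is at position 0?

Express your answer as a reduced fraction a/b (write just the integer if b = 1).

Answer: 46189/262144

Derivation:
To return to 0 after 20 steps: need exactly 10 steps of +1 and 10 of -1.
Favorable paths: C(20,10) = 184756
Total paths: 2^20 = 1048576
P = 184756/1048576 = 46189/262144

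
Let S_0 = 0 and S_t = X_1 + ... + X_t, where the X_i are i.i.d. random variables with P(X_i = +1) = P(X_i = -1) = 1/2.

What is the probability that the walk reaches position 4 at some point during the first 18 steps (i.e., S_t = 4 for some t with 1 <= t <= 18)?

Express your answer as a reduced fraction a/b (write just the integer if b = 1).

Answer: 11773/32768

Derivation:
Count via complement. Let g(t,s) = #length-t paths at position s with S_1..S_t all ≠ 4.
g(t,s) = g(t-1,s-1) + g(t-1,s+1) for s ≠ 4; g(t,4) = 0.
t=0: g(0,0)=1
t=1: g(1,-1)=1 g(1,1)=1
t=2: g(2,-2)=1 g(2,0)=2 g(2,2)=1
t=3: g(3,-3)=1 g(3,-1)=3 g(3,1)=3 g(3,3)=1
t=4: g(4,-4)=1 g(4,-2)=4 g(4,0)=6 g(4,2)=4
t=5: g(5,-5)=1 g(5,-3)=5 g(5,-1)=10 g(5,1)=10 g(5,3)=4
t=6: g(6,-6)=1 g(6,-4)=6 g(6,-2)=15 g(6,0)=20 g(6,2)=14
t=7: g(7,-7)=1 g(7,-5)=7 g(7,-3)=21 g(7,-1)=35 g(7,1)=34 g(7,3)=14
t=8: g(8,-8)=1 g(8,-6)=8 g(8,-4)=28 g(8,-2)=56 g(8,0)=69 g(8,2)=48
t=9: g(9,-9)=1 g(9,-7)=9 g(9,-5)=36 g(9,-3)=84 g(9,-1)=125 g(9,1)=117 g(9,3)=48
t=10: g(10,-10)=1 g(10,-8)=10 g(10,-6)=45 g(10,-4)=120 g(10,-2)=209 g(10,0)=242 g(10,2)=165
t=11: g(11,-11)=1 g(11,-9)=11 g(11,-7)=55 g(11,-5)=165 g(11,-3)=329 g(11,-1)=451 g(11,1)=407 g(11,3)=165
t=12: g(12,-12)=1 g(12,-10)=12 g(12,-8)=66 g(12,-6)=220 g(12,-4)=494 g(12,-2)=780 g(12,0)=858 g(12,2)=572
t=13: g(13,-13)=1 g(13,-11)=13 g(13,-9)=78 g(13,-7)=286 g(13,-5)=714 g(13,-3)=1274 g(13,-1)=1638 g(13,1)=1430 g(13,3)=572
t=14: g(14,-14)=1 g(14,-12)=14 g(14,-10)=91 g(14,-8)=364 g(14,-6)=1000 g(14,-4)=1988 g(14,-2)=2912 g(14,0)=3068 g(14,2)=2002
t=15: g(15,-15)=1 g(15,-13)=15 g(15,-11)=105 g(15,-9)=455 g(15,-7)=1364 g(15,-5)=2988 g(15,-3)=4900 g(15,-1)=5980 g(15,1)=5070 g(15,3)=2002
t=16: g(16,-16)=1 g(16,-14)=16 g(16,-12)=120 g(16,-10)=560 g(16,-8)=1819 g(16,-6)=4352 g(16,-4)=7888 g(16,-2)=10880 g(16,0)=11050 g(16,2)=7072
t=17: g(17,-17)=1 g(17,-15)=17 g(17,-13)=136 g(17,-11)=680 g(17,-9)=2379 g(17,-7)=6171 g(17,-5)=12240 g(17,-3)=18768 g(17,-1)=21930 g(17,1)=18122 g(17,3)=7072
t=18: g(18,-18)=1 g(18,-16)=18 g(18,-14)=153 g(18,-12)=816 g(18,-10)=3059 g(18,-8)=8550 g(18,-6)=18411 g(18,-4)=31008 g(18,-2)=40698 g(18,0)=40052 g(18,2)=25194
Paths never hitting 4: Σ_s g(18,s) = 167960
Paths hitting 4: 2^18 - 167960 = 94184
P = 94184/262144 = 11773/32768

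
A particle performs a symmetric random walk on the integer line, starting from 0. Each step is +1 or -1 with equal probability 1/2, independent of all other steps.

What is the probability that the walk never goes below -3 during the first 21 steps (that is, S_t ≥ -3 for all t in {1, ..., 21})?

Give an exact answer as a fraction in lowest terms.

Answer: 323323/524288

Derivation:
Let f(t,s) = #length-t paths at position s with S_1..S_t all ≥ -3.
f(t,s) = f(t-1,s-1) + f(t-1,s+1) for s ≥ -3; f(t,s) = 0 for s < -3.
t=0: f(0,0)=1
t=1: f(1,-1)=1 f(1,1)=1
t=2: f(2,-2)=1 f(2,0)=2 f(2,2)=1
t=3: f(3,-3)=1 f(3,-1)=3 f(3,1)=3 f(3,3)=1
t=4: f(4,-2)=4 f(4,0)=6 f(4,2)=4 f(4,4)=1
t=5: f(5,-3)=4 f(5,-1)=10 f(5,1)=10 f(5,3)=5 f(5,5)=1
t=6: f(6,-2)=14 f(6,0)=20 f(6,2)=15 f(6,4)=6 f(6,6)=1
t=7: f(7,-3)=14 f(7,-1)=34 f(7,1)=35 f(7,3)=21 f(7,5)=7 f(7,7)=1
t=8: f(8,-2)=48 f(8,0)=69 f(8,2)=56 f(8,4)=28 f(8,6)=8 f(8,8)=1
t=9: f(9,-3)=48 f(9,-1)=117 f(9,1)=125 f(9,3)=84 f(9,5)=36 f(9,7)=9 f(9,9)=1
t=10: f(10,-2)=165 f(10,0)=242 f(10,2)=209 f(10,4)=120 f(10,6)=45 f(10,8)=10 f(10,10)=1
t=11: f(11,-3)=165 f(11,-1)=407 f(11,1)=451 f(11,3)=329 f(11,5)=165 f(11,7)=55 f(11,9)=11 f(11,11)=1
t=12: f(12,-2)=572 f(12,0)=858 f(12,2)=780 f(12,4)=494 f(12,6)=220 f(12,8)=66 f(12,10)=12 f(12,12)=1
t=13: f(13,-3)=572 f(13,-1)=1430 f(13,1)=1638 f(13,3)=1274 f(13,5)=714 f(13,7)=286 f(13,9)=78 f(13,11)=13 f(13,13)=1
t=14: f(14,-2)=2002 f(14,0)=3068 f(14,2)=2912 f(14,4)=1988 f(14,6)=1000 f(14,8)=364 f(14,10)=91 f(14,12)=14 f(14,14)=1
t=15: f(15,-3)=2002 f(15,-1)=5070 f(15,1)=5980 f(15,3)=4900 f(15,5)=2988 f(15,7)=1364 f(15,9)=455 f(15,11)=105 f(15,13)=15 f(15,15)=1
t=16: f(16,-2)=7072 f(16,0)=11050 f(16,2)=10880 f(16,4)=7888 f(16,6)=4352 f(16,8)=1819 f(16,10)=560 f(16,12)=120 f(16,14)=16 f(16,16)=1
t=17: f(17,-3)=7072 f(17,-1)=18122 f(17,1)=21930 f(17,3)=18768 f(17,5)=12240 f(17,7)=6171 f(17,9)=2379 f(17,11)=680 f(17,13)=136 f(17,15)=17 f(17,17)=1
t=18: f(18,-2)=25194 f(18,0)=40052 f(18,2)=40698 f(18,4)=31008 f(18,6)=18411 f(18,8)=8550 f(18,10)=3059 f(18,12)=816 f(18,14)=153 f(18,16)=18 f(18,18)=1
t=19: f(19,-3)=25194 f(19,-1)=65246 f(19,1)=80750 f(19,3)=71706 f(19,5)=49419 f(19,7)=26961 f(19,9)=11609 f(19,11)=3875 f(19,13)=969 f(19,15)=171 f(19,17)=19 f(19,19)=1
t=20: f(20,-2)=90440 f(20,0)=145996 f(20,2)=152456 f(20,4)=121125 f(20,6)=76380 f(20,8)=38570 f(20,10)=15484 f(20,12)=4844 f(20,14)=1140 f(20,16)=190 f(20,18)=20 f(20,20)=1
t=21: f(21,-3)=90440 f(21,-1)=236436 f(21,1)=298452 f(21,3)=273581 f(21,5)=197505 f(21,7)=114950 f(21,9)=54054 f(21,11)=20328 f(21,13)=5984 f(21,15)=1330 f(21,17)=210 f(21,19)=21 f(21,21)=1
Σ_s f(21,s) = 1293292
P = 1293292/2097152 = 323323/524288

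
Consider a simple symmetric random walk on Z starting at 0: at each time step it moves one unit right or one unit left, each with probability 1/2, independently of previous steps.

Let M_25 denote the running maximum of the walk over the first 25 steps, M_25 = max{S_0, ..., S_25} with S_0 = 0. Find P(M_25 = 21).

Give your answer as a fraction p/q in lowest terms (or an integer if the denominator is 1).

Let M_25 = max(S_0,...,S_25). Use the reflection principle: for j ≥ 1, #{paths with M_25 ≥ j} = #{S_25 ≥ j} + #{S_25 ≥ j+1}.
By reflection, #{M_25 ≥ 21} = #{S_25 ≥ 21} + #{S_25 ≥ 22} = 326 + 26 = 352.
#{M_25 ≥ 22} = #{S_25 ≥ 22} + #{S_25 ≥ 23} = 26 + 26 = 52.
#{M_25 = 21} = 352 - 52 = 300.
P(M_25 = 21) = 300/33554432 = 75/8388608

Answer: 75/8388608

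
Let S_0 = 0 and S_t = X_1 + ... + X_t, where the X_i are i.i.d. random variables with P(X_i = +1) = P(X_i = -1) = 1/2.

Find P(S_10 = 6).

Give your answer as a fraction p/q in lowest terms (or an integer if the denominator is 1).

To reach position 6 after 10 steps: need 8 steps of +1 and 2 of -1.
Favorable paths: C(10,8) = 45
Total paths: 2^10 = 1024
P = 45/1024 = 45/1024

Answer: 45/1024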